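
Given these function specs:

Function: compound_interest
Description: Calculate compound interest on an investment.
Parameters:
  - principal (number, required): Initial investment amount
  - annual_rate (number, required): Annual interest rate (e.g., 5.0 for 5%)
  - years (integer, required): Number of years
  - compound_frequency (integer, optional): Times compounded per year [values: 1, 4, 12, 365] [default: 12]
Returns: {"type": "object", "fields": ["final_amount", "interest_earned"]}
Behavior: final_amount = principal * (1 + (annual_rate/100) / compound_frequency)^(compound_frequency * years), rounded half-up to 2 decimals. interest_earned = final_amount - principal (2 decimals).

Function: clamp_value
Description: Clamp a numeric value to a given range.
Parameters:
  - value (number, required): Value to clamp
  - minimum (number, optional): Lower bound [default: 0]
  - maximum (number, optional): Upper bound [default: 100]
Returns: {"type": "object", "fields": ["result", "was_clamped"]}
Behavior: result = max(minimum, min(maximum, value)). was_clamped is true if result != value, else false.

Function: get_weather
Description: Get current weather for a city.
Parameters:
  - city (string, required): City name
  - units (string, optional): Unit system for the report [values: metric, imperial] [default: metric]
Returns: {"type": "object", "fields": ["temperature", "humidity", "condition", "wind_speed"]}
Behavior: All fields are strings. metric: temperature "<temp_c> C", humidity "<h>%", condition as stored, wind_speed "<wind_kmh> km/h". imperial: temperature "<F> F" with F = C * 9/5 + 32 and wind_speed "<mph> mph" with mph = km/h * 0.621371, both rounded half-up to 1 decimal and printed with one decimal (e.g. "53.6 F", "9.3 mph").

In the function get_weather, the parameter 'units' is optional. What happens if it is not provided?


The get_weather spec declares:
  - units (string, optional): Unit system for the report [values: metric, imperial] [default: metric]
It defaults to metric


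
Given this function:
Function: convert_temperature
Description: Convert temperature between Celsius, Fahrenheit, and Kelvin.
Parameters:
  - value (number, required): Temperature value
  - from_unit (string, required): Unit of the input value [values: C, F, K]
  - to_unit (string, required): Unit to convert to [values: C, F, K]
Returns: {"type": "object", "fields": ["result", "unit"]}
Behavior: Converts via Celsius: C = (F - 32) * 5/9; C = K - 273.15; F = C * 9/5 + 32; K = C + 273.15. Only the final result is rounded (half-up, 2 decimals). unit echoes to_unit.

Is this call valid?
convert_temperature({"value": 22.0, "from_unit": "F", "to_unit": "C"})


Checking all required parameters present and types match... All valid.
Valid


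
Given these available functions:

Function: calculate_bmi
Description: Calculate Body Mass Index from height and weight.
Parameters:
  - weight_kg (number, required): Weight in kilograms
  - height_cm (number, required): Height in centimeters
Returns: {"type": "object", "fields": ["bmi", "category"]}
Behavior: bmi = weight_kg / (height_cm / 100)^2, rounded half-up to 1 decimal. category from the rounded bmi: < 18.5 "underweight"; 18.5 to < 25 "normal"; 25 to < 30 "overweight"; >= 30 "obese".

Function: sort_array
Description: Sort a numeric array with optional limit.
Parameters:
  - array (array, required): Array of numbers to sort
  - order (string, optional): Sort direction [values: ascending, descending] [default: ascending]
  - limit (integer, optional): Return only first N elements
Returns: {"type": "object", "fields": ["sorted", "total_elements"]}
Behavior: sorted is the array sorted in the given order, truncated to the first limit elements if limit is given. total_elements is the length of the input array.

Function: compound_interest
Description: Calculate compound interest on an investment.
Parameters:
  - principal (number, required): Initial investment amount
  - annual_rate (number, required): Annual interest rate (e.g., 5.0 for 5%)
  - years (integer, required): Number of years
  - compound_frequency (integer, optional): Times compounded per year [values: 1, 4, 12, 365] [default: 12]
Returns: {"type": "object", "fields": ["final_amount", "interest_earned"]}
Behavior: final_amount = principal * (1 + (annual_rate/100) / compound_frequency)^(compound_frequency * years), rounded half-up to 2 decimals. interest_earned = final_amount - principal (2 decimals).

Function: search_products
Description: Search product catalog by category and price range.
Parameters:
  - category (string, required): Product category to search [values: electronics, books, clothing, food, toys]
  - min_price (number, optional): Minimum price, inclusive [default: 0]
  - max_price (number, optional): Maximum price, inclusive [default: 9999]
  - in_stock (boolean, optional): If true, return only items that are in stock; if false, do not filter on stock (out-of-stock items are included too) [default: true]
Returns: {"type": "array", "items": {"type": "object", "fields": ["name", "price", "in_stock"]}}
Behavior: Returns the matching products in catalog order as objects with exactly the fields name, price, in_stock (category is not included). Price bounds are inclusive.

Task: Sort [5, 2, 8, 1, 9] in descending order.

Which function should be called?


The task needs a function whose description is: Sort a numeric array with optional limit.
sort_array


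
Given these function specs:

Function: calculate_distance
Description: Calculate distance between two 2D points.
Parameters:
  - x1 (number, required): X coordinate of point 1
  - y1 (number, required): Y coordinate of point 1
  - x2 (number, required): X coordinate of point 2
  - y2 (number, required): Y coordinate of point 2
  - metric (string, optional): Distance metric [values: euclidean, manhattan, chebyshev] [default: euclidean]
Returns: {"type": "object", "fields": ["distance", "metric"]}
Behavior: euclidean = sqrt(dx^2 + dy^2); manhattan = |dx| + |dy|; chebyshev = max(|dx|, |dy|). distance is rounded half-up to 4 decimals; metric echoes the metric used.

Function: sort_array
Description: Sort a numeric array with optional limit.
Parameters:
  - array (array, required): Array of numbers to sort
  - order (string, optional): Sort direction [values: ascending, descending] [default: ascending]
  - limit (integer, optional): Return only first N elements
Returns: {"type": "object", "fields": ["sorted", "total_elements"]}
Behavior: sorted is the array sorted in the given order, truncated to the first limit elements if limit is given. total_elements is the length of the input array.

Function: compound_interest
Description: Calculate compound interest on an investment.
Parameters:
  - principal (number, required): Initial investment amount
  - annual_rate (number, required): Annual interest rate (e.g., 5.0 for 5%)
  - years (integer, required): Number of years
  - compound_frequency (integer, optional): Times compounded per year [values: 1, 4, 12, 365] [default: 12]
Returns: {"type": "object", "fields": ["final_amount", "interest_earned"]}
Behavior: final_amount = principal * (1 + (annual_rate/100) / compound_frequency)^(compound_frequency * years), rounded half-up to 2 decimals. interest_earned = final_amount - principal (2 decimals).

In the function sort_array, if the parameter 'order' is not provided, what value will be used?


The sort_array spec declares:
  - order (string, optional): Sort direction [values: ascending, descending] [default: ascending]
Default:
ascending


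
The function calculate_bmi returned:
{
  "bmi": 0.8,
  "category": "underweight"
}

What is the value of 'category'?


underweight


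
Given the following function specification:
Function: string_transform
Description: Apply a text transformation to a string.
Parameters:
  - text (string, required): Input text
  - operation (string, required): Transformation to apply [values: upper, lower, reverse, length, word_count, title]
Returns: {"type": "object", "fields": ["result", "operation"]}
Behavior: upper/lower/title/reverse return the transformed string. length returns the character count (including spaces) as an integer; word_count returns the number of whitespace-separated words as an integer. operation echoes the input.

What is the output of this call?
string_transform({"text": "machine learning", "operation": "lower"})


lower('machine learning') = 'machine learning'
Output:
{"result": "machine learning", "operation": "lower"}


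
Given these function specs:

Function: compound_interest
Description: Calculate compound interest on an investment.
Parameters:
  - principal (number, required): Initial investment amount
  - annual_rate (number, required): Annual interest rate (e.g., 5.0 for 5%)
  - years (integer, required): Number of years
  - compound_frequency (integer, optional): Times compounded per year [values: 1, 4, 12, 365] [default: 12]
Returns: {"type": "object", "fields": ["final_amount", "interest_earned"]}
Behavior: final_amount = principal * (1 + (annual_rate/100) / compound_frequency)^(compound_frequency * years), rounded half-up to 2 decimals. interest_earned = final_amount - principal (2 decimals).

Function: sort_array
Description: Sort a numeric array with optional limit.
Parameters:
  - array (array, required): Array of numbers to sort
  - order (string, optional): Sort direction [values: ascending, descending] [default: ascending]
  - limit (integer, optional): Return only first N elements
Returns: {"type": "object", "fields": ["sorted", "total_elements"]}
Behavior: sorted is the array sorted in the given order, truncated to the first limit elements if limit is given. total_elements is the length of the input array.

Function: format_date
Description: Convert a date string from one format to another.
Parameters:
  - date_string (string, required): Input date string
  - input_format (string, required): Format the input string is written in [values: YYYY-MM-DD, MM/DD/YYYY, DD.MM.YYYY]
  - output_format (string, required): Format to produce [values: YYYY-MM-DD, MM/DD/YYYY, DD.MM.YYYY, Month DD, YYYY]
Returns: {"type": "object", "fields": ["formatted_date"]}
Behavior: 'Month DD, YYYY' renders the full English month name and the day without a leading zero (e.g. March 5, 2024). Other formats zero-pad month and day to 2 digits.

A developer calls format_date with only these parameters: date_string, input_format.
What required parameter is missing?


Required parameters: date_string, input_format, output_format
Provided: date_string, input_format
Missing: output_format
output_format


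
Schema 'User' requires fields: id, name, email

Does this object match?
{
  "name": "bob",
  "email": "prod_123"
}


Checking required fields...
Missing: id
Invalid - missing required field 'id'


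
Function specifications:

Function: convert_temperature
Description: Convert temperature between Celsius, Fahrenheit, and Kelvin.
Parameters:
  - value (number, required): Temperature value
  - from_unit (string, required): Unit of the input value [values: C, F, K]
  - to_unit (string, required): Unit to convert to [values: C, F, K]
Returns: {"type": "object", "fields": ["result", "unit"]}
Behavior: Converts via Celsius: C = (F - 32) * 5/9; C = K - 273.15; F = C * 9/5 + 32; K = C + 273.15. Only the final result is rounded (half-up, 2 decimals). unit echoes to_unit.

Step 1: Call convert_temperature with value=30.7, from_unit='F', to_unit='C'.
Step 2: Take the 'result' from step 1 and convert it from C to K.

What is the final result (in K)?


Step 1: convert_temperature(value=30.7, from_unit=F, to_unit=C)
  To C: (30.7 - 32) * 5/9 = -0.722222
  Target is C: -0.722222
  Round to 2 decimals: -0.72
  -> result = -0.72 C
Step 2: convert_temperature(value=-0.72, from_unit=C, to_unit=K)
  Input already in C: -0.72
  To K: -0.72 + 273.15 = 272.43
  Round to 2 decimals: 272.43
  -> result = 272.43 K
272.43 K


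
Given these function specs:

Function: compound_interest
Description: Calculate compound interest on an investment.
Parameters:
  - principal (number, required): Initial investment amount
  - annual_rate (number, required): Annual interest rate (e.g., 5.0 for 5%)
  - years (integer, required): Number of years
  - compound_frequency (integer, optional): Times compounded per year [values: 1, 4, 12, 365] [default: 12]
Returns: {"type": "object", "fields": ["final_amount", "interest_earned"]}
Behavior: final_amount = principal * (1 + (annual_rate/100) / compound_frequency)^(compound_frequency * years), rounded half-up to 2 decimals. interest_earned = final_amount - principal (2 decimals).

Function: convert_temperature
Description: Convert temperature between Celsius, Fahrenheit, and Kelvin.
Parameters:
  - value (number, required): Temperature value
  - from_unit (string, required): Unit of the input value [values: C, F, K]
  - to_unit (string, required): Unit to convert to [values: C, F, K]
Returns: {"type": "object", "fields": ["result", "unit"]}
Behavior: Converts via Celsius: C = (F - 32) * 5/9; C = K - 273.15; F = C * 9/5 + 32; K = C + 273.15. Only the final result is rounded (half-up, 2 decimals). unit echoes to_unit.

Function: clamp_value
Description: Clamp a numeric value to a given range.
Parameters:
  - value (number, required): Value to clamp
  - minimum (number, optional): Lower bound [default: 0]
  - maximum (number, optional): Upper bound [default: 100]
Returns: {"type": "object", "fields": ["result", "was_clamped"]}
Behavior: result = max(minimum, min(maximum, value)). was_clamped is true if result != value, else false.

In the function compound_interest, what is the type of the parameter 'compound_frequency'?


The compound_interest spec declares:
  - compound_frequency (integer, optional): Times compounded per year [values: 1, 4, 12, 365] [default: 12]
Type:
integer


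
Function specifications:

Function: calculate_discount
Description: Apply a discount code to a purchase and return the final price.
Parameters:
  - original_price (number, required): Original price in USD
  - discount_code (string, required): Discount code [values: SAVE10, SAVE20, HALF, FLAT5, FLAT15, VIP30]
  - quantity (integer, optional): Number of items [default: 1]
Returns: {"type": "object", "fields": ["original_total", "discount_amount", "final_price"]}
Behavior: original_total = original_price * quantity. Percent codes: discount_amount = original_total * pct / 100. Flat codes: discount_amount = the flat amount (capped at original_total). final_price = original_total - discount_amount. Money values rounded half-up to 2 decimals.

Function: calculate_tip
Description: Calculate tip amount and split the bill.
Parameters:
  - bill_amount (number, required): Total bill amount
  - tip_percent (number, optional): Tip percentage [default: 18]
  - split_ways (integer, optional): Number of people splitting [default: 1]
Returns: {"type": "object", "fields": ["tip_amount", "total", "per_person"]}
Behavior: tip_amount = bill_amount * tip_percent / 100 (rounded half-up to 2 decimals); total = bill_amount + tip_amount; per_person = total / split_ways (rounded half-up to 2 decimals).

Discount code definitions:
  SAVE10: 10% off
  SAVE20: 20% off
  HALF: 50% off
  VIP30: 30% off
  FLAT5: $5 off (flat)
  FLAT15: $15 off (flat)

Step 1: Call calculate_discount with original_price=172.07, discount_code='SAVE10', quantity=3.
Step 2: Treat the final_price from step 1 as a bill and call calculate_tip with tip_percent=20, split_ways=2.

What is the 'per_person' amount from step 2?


Step 1: calculate_discount(original_price=172.07, discount_code=SAVE10, quantity=3)
  original_total = 172.07 * 3 = 516.21
  SAVE10 = 10% off: discount_amount = 516.21 * 10/100 = 51.621 -> 51.62
  final_price = 516.21 - 51.62 = 464.59
  -> final_price = 464.59
Step 2: calculate_tip(bill_amount=464.59, tip_percent=20, split_ways=2)
  tip_amount = 464.59 * 20/100 = 92.918 -> 92.92
  total = 464.59 + 92.92 = 557.51
  per_person = 557.51 / 2 = 278.755 -> 278.76
  -> per_person = 278.76
$278.76


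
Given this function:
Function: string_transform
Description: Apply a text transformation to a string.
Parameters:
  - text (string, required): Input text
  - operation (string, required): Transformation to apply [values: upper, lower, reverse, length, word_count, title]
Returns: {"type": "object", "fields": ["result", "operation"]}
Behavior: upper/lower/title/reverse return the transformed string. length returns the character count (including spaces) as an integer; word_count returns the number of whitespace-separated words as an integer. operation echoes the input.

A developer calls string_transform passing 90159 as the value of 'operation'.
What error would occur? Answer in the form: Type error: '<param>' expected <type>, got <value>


Spec: 'operation' is declared as string; 90159 is an integer.
Type error: 'operation' expected string, got 90159


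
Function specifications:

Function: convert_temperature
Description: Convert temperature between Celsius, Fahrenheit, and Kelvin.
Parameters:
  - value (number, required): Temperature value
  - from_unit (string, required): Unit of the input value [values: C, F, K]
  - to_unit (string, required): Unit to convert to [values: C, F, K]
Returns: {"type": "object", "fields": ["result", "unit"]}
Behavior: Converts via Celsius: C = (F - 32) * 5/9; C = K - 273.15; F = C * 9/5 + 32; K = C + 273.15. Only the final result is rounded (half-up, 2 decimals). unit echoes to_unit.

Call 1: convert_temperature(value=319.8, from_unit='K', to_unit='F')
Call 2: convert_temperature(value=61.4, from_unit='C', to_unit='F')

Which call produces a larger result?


Call 1:
  To C: 319.8 - 273.15 = 46.65
  To F: 46.65 * 9/5 + 32 = 115.97
  Round to 2 decimals: 115.97
  -> 115.97 F
Call 2:
  Input already in C: 61.4
  To F: 61.4 * 9/5 + 32 = 142.52
  Round to 2 decimals: 142.52
  -> 142.52 F
Call 2 (142.52 F)


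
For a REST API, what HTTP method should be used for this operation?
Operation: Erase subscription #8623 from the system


GET = read, POST = create, PUT = update/replace, DELETE = remove
This operation is a removal.
DELETE


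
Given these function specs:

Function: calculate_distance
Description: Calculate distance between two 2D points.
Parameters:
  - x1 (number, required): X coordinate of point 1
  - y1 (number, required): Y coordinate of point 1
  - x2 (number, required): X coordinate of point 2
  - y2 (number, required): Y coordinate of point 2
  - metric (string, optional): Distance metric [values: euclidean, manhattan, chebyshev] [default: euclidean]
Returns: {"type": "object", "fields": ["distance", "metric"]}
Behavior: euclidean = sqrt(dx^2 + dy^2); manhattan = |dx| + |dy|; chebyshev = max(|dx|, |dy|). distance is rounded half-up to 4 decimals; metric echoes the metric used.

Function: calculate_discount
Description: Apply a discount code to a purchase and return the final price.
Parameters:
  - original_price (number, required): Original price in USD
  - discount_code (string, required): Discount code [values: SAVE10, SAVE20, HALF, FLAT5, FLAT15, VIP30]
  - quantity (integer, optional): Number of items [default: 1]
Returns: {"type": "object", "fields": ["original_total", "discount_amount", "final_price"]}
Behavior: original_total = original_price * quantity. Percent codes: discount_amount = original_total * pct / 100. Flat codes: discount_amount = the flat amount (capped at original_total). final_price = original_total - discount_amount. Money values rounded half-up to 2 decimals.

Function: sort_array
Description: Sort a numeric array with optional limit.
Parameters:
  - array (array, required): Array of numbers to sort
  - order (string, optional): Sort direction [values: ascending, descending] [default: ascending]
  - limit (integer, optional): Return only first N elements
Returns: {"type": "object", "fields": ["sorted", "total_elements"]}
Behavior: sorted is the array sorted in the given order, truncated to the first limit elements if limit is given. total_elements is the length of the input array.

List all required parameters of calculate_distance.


Parameters of calculate_distance and their required/optional flag:
  x1: required
  y1: required
  x2: required
  y2: required
  metric: optional
x1, x2, y1, y2


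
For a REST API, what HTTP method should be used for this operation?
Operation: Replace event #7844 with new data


GET = read, POST = create, PUT = update/replace, DELETE = remove
This operation is an update/replace.
PUT


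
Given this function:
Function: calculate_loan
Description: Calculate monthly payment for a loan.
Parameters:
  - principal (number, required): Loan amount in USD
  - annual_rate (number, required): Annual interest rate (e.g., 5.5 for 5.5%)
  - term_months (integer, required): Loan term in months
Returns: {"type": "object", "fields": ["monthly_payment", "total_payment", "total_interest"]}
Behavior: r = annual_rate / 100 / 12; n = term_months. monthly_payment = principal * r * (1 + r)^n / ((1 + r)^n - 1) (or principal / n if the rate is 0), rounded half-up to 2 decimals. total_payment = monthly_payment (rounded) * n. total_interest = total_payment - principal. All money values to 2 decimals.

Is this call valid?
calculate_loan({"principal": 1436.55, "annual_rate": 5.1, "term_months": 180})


Checking all required parameters present and types match... All valid.
Valid


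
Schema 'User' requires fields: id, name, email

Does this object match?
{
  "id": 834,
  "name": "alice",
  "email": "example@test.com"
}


Checking required fields... All present.
Valid - all required fields present


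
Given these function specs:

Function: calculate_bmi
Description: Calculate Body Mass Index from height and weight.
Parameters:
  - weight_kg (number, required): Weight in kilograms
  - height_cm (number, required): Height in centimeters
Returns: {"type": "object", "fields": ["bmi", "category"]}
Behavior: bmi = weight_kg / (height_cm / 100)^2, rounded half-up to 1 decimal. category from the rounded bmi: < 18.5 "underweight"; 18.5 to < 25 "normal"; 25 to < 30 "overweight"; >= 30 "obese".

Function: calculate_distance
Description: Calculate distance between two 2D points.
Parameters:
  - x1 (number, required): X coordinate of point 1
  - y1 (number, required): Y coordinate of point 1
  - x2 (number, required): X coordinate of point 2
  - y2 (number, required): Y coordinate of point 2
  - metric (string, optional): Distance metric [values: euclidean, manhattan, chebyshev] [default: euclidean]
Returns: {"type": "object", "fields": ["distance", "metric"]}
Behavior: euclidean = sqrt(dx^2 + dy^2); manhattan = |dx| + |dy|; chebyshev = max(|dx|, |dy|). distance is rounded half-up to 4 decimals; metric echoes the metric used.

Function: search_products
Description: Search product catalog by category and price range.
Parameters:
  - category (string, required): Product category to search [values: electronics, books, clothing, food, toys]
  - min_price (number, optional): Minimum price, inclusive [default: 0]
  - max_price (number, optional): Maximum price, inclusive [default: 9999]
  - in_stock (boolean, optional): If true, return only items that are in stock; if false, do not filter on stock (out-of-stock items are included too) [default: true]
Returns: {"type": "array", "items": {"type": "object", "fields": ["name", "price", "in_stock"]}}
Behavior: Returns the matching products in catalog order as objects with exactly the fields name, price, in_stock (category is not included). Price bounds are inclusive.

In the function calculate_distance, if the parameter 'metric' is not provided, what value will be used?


The calculate_distance spec declares:
  - metric (string, optional): Distance metric [values: euclidean, manhattan, chebyshev] [default: euclidean]
Default:
euclidean


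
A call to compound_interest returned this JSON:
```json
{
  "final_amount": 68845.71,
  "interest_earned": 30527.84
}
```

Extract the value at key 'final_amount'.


68845.71


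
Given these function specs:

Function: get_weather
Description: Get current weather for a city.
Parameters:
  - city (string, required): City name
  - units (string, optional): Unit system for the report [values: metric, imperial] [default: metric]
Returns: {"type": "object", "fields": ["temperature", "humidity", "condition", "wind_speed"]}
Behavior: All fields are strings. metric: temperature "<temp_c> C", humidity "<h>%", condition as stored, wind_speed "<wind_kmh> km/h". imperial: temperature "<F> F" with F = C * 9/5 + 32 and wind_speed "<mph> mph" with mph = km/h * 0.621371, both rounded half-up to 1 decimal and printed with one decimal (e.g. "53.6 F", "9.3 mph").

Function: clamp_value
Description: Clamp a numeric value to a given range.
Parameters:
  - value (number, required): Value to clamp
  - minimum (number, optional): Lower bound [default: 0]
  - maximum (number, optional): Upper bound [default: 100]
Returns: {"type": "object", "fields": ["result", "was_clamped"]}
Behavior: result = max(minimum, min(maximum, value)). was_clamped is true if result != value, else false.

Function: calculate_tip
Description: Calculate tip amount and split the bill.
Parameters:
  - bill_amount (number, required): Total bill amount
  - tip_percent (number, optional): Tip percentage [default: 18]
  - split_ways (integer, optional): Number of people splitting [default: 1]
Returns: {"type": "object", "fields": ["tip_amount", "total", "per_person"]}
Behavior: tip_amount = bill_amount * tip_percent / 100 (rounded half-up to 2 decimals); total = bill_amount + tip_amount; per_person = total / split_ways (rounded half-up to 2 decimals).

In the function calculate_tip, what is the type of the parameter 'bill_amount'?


The calculate_tip spec declares:
  - bill_amount (number, required): Total bill amount
Type:
number


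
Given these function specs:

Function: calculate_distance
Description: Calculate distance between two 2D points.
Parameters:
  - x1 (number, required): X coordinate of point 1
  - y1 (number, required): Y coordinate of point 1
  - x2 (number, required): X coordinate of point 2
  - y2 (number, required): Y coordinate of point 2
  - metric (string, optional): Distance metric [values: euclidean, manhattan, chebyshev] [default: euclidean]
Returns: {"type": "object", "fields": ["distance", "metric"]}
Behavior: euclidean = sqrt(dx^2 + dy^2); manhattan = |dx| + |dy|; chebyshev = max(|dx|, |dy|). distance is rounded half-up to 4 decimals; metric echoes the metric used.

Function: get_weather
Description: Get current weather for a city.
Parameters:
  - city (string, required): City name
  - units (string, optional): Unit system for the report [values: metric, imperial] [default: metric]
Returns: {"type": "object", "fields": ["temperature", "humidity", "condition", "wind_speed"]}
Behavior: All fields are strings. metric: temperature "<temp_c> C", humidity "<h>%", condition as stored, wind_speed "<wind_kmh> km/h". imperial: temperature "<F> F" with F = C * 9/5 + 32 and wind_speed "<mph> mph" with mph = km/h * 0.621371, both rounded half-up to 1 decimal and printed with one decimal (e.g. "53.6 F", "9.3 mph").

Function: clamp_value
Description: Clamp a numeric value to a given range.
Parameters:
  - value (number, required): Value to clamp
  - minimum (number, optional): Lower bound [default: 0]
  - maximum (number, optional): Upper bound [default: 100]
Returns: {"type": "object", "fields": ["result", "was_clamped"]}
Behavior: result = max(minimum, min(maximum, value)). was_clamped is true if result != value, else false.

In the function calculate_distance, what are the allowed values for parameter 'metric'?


The calculate_distance spec declares:
  - metric (string, optional): Distance metric [values: euclidean, manhattan, chebyshev] [default: euclidean]
Allowed values:
euclidean, manhattan, chebyshev


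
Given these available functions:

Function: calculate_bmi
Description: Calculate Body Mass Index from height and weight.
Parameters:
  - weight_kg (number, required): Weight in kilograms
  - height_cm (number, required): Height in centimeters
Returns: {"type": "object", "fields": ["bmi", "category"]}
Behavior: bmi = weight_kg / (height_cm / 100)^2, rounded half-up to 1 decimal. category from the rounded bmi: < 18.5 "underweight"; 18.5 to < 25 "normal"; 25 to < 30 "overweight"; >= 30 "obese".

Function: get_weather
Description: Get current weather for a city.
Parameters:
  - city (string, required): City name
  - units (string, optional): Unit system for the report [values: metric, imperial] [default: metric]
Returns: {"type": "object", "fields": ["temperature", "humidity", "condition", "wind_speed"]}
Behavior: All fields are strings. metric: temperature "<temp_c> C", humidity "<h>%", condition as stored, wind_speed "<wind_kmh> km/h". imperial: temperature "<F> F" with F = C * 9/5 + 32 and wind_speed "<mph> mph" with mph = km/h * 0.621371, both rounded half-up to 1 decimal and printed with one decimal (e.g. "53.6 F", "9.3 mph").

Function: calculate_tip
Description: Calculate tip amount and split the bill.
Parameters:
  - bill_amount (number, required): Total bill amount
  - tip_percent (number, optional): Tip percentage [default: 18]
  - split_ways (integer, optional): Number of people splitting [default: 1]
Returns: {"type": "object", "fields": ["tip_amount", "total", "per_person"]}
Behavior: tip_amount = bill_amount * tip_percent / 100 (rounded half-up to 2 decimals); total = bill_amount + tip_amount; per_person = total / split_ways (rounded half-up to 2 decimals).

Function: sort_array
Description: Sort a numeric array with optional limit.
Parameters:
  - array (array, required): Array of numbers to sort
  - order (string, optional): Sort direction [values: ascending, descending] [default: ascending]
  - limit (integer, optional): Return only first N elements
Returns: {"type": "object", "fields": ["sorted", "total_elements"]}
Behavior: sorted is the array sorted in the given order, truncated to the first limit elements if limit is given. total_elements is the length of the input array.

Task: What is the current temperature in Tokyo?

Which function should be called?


The task needs a function whose description is: Get current weather for a city.
get_weather


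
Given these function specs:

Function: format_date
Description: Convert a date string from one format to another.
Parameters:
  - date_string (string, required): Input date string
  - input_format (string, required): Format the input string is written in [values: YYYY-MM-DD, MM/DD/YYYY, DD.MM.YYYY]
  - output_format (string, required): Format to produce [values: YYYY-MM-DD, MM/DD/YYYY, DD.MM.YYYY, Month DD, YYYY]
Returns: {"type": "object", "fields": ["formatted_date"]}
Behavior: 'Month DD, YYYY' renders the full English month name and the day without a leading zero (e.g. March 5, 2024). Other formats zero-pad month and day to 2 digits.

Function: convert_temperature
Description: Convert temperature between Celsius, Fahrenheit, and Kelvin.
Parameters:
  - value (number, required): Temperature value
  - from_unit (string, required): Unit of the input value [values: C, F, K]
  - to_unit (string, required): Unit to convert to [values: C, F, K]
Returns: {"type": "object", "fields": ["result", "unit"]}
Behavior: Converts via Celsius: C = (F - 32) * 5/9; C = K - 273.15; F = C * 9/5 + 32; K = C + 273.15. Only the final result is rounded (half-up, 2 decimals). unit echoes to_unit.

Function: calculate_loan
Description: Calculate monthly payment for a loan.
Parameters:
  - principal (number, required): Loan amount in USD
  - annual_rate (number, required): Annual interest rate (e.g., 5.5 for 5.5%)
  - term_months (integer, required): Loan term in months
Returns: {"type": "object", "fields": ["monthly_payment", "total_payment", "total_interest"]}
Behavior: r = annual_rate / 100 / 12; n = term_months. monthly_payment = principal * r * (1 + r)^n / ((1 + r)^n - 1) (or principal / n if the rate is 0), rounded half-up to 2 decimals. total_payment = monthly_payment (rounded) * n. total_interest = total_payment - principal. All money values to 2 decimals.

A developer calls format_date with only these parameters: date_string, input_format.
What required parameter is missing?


Required parameters: date_string, input_format, output_format
Provided: date_string, input_format
Missing: output_format
output_format


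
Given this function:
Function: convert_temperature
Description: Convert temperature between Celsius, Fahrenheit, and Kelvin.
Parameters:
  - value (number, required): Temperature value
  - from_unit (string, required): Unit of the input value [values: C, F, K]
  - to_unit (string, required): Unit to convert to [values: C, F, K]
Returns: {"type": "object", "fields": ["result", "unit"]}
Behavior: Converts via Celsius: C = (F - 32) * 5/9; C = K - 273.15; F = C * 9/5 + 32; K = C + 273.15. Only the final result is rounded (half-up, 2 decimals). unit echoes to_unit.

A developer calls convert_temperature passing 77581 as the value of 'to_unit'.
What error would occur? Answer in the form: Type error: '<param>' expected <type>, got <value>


Spec: 'to_unit' is declared as string; 77581 is an integer.
Type error: 'to_unit' expected string, got 77581


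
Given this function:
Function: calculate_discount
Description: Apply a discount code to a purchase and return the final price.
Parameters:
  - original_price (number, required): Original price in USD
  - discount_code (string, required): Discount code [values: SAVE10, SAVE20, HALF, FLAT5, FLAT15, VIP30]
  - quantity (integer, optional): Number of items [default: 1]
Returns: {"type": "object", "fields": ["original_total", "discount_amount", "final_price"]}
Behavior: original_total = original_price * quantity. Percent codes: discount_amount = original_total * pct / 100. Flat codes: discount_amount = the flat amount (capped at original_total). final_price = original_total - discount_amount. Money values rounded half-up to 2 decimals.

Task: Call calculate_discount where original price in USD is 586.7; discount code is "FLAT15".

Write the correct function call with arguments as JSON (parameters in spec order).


Mapping each described value to its parameter name:
  'Original price in USD' -> original_price = 586.7
  'Discount code' -> discount_code = "FLAT15"
calculate_discount({"original_price": 586.7, "discount_code": "FLAT15"})


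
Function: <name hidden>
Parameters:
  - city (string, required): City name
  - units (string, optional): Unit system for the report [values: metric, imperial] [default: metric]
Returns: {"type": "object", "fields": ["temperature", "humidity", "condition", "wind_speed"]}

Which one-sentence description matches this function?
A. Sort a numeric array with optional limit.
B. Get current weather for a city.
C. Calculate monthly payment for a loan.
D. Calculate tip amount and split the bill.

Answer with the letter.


Parameters city, units and return ["temperature", "humidity", "condition", "wind_speed"] fit: Get current weather for a city.
B


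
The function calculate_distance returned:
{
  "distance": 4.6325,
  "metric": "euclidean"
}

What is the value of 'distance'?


4.6325


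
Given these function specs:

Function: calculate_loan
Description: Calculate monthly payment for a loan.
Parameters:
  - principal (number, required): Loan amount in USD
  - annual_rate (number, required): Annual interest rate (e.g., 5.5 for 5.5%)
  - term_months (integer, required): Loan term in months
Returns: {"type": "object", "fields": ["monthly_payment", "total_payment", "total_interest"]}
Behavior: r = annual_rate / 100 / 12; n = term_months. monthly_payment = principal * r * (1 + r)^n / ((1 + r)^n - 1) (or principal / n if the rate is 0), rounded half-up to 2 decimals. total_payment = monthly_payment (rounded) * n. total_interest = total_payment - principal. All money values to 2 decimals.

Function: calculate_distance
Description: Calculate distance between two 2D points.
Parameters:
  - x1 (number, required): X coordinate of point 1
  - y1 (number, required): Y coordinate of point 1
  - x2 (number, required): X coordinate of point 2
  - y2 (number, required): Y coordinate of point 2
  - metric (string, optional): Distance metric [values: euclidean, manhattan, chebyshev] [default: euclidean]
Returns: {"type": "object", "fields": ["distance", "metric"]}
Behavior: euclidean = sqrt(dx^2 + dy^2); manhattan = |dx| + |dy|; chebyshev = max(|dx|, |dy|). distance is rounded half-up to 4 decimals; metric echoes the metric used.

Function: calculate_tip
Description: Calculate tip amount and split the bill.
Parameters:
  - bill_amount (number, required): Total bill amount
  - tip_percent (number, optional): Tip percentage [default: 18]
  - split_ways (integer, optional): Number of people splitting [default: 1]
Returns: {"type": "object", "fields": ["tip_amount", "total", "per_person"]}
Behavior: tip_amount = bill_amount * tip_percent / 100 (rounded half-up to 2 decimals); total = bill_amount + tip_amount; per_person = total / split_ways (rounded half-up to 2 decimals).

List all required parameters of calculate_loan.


Parameters of calculate_loan and their required/optional flag:
  principal: required
  annual_rate: required
  term_months: required
annual_rate, principal, term_months


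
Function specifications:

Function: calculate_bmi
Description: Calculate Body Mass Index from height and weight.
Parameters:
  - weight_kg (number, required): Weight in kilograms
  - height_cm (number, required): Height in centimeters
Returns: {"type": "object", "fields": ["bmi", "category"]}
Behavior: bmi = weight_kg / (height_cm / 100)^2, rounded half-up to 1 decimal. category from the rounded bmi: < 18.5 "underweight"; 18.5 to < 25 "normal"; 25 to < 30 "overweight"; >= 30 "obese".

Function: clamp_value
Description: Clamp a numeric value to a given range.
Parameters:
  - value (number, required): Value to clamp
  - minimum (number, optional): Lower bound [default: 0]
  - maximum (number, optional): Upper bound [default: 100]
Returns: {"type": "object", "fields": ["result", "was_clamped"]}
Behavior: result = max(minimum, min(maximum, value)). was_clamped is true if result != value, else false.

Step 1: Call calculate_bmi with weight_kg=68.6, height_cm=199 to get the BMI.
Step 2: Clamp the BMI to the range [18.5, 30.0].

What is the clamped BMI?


Step 1: calculate_bmi(weight_kg=68.6, height_cm=199)
  height_m = 199 / 100 = 1.99
  bmi = 68.6 / 1.99^2 = 68.6 / 3.9601 = 17.322795 -> 17.3
  17.3 < 18.5 -> underweight
  -> bmi = 17.3
Step 2: clamp_value(value=17.3, minimum=18.5, maximum=30.0)
  result = max(18.5, min(30.0, 17.3)) = max(18.5, 17.3) = 18.5
  was_clamped = (18.5 != 17.3) = true
  -> result = 18.5
18.5


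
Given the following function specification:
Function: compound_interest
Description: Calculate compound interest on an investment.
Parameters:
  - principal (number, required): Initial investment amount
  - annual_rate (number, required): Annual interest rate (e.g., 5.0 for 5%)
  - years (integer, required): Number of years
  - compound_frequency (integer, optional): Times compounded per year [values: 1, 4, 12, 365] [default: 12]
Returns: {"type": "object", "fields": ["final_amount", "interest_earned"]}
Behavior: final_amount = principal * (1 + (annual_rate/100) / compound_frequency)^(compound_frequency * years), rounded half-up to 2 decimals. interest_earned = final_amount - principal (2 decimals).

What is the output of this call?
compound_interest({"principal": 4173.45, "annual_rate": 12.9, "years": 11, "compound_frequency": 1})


rate per period = 12.9/100/1 = 0.129 (keep full precision); periods = 1 * 11 = 11
(1 + 0.129)^11 = 3.79868569
final_amount = 4173.45 * 3.79868569 = 15853.624809 -> 15853.62
interest_earned = 15853.62 - 4173.45 = 11680.17
Output:
{"final_amount": 15853.62, "interest_earned": 11680.17}


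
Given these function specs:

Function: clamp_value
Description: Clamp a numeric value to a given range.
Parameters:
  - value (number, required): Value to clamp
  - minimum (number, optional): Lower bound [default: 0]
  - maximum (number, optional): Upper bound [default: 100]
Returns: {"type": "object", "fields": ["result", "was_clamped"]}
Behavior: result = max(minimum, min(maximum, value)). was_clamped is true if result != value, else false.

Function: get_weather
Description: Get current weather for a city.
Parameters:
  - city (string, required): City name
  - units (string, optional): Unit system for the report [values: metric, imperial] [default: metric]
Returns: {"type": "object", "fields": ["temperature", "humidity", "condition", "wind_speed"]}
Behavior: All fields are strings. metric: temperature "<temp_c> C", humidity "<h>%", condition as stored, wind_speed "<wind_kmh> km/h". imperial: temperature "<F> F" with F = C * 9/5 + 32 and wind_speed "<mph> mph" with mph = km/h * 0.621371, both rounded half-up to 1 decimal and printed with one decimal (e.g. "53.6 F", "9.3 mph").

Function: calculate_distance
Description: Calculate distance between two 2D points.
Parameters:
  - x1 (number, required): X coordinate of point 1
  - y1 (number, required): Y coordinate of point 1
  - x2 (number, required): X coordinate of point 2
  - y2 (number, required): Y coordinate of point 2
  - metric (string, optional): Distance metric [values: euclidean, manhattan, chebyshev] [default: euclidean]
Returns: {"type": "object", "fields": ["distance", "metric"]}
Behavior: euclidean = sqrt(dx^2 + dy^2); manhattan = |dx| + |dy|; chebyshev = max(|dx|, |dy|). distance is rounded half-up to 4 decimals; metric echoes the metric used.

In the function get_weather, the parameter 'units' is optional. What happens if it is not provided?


The get_weather spec declares:
  - units (string, optional): Unit system for the report [values: metric, imperial] [default: metric]
It defaults to metric
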